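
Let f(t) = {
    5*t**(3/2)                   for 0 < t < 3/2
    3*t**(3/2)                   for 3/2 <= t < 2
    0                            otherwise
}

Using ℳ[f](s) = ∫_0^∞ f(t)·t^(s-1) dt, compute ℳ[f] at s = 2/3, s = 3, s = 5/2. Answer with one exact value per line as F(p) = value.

cuts at 3/2: linearity sums the 2 kernel integrals
over [0, 3/2), the kernel integral of 5*t**(3/2) enters the sum
segment 3/2 to 2 holds 3*t**(3/2); add its integral

F(2/3) = 9*2**(1/6)*(3*2**(2/3)*3**(1/6) + 16)/26
F(3) = 9*sqrt(6)/8 + 32*sqrt(2)/3
F(5/2) = 465/32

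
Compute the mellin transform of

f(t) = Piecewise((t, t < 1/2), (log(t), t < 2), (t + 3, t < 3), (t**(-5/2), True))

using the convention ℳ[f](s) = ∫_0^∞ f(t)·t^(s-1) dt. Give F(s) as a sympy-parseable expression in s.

(-270*2**(2*s)*s**2*(2*s - 5) + 54*2**(2*s)*s*(s + 1)*(2*s - 5)*log(2) - 162*2**(2*s)*s*(2*s - 5) - 54*2**(2*s)*(s + 1)*(2*s - 5) - 4*sqrt(3)*6**s*s**2*(s + 1) + 324*6**s*s**2*(2*s - 5) + 162*6**s*s*(2*s - 5) + 27*s**2*(2*s - 5) + 54*s*(s + 1)*(2*s - 5)*log(2) + (2*s - 5)*(54*s + 54))/(54*2**s*s**2*(s + 1)*(2*s - 5))
  -1 < Re(s) < 5/2

f breaks at 1/2, 2, 3 into 4 integrals to sum
the [0, 1/2) slice contributes ∫ t·t^(s-1) dt
between 1/2 and 2 the integrand is log(t)·t^(s-1)
between 2 and 3 the integrand is (t + 3)·t^(s-1)
between 3 and ∞ the integrand is t**(-5/2)·t^(s-1)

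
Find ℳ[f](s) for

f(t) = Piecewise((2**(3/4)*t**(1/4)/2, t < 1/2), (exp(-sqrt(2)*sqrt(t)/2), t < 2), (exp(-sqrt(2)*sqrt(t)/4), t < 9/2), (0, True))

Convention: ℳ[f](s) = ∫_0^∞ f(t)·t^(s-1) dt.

2**(1 - s)*(16**s*(4*s + 1)*uppergamma(2*s, 1/2) - 16**s*(4*s + 1)*uppergamma(2*s, 3/4) + 4**s*(4*s + 1)*uppergamma(2*s, 1/2) - 4**s*(4*s + 1)*uppergamma(2*s, 1) + sqrt(2))/(4*s + 1)
  Re(s) > -1/4

undo the common scale on t: t**(1/4) on [0, 1/4); exp(-sqrt(t)) on [1/4, 1); exp(-sqrt(t)/2) on [1, 9/4)
reversing the power substitution: sqrt(t) on [0, 1/2); exp(-t) on [1/2, 1); exp(-t/2) on [1, 3/2)
decompose at 1/2, 2; ℳ[f](s) sums the 3 pieces' integrals
piece [0, 1/2): integrate 2**(3/4)*t**(1/4)/2 against the kernel
[1/2, 2) adds the kernel integral of exp(-sqrt(2)*sqrt(t)/2)
on [2, 9/2) integrate f = exp(-sqrt(2)*sqrt(t)/4) against the kernel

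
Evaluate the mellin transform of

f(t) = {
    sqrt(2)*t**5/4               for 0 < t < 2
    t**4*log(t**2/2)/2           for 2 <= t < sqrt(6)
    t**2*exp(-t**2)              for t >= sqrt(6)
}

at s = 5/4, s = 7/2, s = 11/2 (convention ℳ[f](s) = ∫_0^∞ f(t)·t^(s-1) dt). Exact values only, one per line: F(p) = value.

F(5/4) = -64*6**(5/8)/49 - 64*2**(1/4)*log(2)/21 + uppergamma(13/8, 6)/2 + 512*2**(1/4)/441 + 64*2**(3/4)/25 + 24*6**(5/8)*log(3)/7
F(7/2) = -96*6**(3/4)/25 - 128*sqrt(2)*log(2)/15 + uppergamma(11/4, 6)/2 + 512*sqrt(2)/225 + 256/17 + 72*6**(3/4)*log(3)/5
F(11/2) = -5184*6**(3/4)/361 - 512*sqrt(2)*log(2)/19 + uppergamma(15/4, 6)/2 + 2048*sqrt(2)/361 + 1024/21 + 1296*6**(3/4)*log(3)/19

remove the shared t-power first: sqrt(2)*t**3/4 on [0, 2); t**2*log(t**2/2)/2 on [2, sqrt(6)); exp(-t**2) on [sqrt(6), ∞)
strip the power substitution: sqrt(2)*t**(3/2)/4 on [0, 4); t*log(t/2)/2 on [4, 6); exp(-t) on [6, ∞)
undo the common scale on t: t**(3/2) on [0, 2); t*log(t) on [2, 3); exp(-2*t) on [3, ∞)
cuts at 2, sqrt(6): linearity sums the 3 kernel integrals
∫ sqrt(2)*t**5/4·t^(s-1) over [0, 2)
on [2, sqrt(6)) integrate f = t**4*log(t**2/2)/2 against the kernel
for t in [sqrt(6), ∞): the term is ∫ t**2*exp(-t**2)·t^(s-1)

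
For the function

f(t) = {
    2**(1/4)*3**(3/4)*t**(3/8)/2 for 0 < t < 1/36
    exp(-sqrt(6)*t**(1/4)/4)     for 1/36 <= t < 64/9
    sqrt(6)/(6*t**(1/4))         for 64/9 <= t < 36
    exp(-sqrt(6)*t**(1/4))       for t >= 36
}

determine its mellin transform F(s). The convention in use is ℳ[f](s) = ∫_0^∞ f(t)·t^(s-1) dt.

(2*1679616**s*(8*s + 3) + 12*331776**s*(4*s - 1)*(8*s + 3)*uppergamma(4*s, 1/4) - 12*331776**s*(4*s - 1)*(8*s + 3)*uppergamma(4*s, 1) - 3*331776**s*(8*s + 3) + 12*6**(4*s)*(4*s - 1)*(8*s + 3)*uppergamma(4*s, 6) + 6*sqrt(2)*6**(4*s)*(4*s - 1))/(3*46656**s*(4*s - 1)*(8*s + 3))
  Re(s) > -3/8

the power substitution comes off first: 2**(1/4)*3**(3/4)*t**(3/4)/2 on [0, 1/6); exp(-sqrt(6)*sqrt(t)/4) on [1/6, 8/3); sqrt(6)/(6*sqrt(t)) on [8/3, 6); …
invert the common scale on t to get t**(3/4) on [0, 1/4); exp(-sqrt(t)/2) on [1/4, 4); 1/(2*sqrt(t)) on [4, 9); …
remove the power substitution first: t**(3/2) on [0, 1/2); exp(-t/2) on [1/2, 2); 1/(2*t) on [2, 3); …
decompose at 1/36, 64/9, 36; ℳ[f](s) sums the 4 pieces' integrals
∫ 2**(1/4)*3**(3/4)*t**(3/8)/2·t^(s-1) over [0, 1/36)
between 1/36 and 64/9 the integrand is exp(-sqrt(6)*t**(1/4)/4)·t^(s-1)
on [64/9, 36) integrate f = sqrt(6)/(6*t**(1/4)) against the kernel
segment 36 to ∞ holds exp(-sqrt(6)*t**(1/4)); add its integral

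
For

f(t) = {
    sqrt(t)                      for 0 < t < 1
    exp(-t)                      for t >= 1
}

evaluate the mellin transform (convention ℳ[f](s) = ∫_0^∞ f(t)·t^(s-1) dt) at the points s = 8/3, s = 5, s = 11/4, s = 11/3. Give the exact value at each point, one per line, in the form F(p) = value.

treat the 2 regions marked off by 1 separately and sum
on [0, 1): add ∫ sqrt(t)·t^(s-1) dt
over [1, ∞), the kernel integral of exp(-t) enters the sum

F(8/3) = 6/19 + uppergamma(8/3, 1)
F(5) = 2/11 + 65*exp(-1)
F(11/4) = 4/13 + uppergamma(11/4, 1)
F(11/3) = 6/25 + uppergamma(11/3, 1)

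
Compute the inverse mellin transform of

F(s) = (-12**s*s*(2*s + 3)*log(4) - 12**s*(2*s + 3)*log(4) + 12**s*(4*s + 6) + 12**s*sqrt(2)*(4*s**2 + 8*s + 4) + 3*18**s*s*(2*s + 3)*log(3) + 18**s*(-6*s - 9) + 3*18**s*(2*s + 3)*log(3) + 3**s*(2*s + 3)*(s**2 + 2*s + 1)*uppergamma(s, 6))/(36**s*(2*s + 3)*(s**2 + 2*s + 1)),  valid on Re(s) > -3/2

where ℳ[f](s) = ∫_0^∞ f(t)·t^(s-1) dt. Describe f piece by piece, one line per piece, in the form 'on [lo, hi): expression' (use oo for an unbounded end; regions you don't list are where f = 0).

on [0, 1/3): 6*sqrt(6)*t**(3/2)
on [1/3, 1/2): 6*t*log(6*t)
on [1/2, oo): exp(-12*t)

remove the common scale on t first: 3*sqrt(3)*t**(3/2) on [0, 2/3); 3*t*log(3*t) on [2/3, 1); exp(-6*t) on [1, ∞)
the common scale on t comes off first: t**(3/2) on [0, 2); t*log(t) on [2, 3); exp(-2*t) on [3, ∞)
cuts at 1/3, 1/2: linearity sums the 3 kernel integrals
segment 0 to 1/3 holds 6*sqrt(6)*t**(3/2); add its integral
∫ 6*t*log(6*t)·t^(s-1) over [1/3, 1/2)
∫ over [1/2, ∞) of exp(-12*t)·t^(s-1) joins the sum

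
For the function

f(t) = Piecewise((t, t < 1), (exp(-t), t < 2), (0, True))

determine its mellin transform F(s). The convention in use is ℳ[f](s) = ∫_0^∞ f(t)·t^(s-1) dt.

cuts at 1: linearity sums the 2 kernel integrals
for t in [0, 1): the term is ∫ t·t^(s-1)
on [1, 2): add ∫ exp(-t)·t^(s-1) dt

((s + 1)*uppergamma(s, 1) - (s + 1)*uppergamma(s, 2) + 1)/(s + 1)
  Re(s) > -1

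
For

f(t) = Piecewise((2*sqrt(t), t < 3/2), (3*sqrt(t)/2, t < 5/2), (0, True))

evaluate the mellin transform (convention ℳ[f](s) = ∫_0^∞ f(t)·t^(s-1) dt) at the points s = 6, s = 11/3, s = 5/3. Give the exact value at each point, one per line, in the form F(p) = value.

F(6) = 729*sqrt(6)/1664 + 46875*sqrt(10)/1664
F(11/3) = 9*2**(5/6)*(27*3**(1/6) + 625*5**(1/6))/800
F(5/3) = 9*2**(5/6)*(3*3**(1/6) + 25*5**(1/6))/104

decompose at 3/2; ℳ[f](s) sums the 2 pieces' integrals
on [0, 3/2): add ∫ 2*sqrt(t)·t^(s-1) dt
segment [3/2, 5/2) carries 3*sqrt(t)/2; integrate it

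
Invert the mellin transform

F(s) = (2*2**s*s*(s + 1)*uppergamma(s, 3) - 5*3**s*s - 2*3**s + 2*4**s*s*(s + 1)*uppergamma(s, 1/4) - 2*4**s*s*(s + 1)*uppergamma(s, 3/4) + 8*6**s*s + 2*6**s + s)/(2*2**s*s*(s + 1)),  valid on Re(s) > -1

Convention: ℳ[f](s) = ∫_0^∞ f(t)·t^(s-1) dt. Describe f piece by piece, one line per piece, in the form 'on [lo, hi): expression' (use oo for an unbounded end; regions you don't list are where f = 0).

on [0, 1/2): t
on [1/2, 3/2): exp(-t/2)
on [3/2, 3): t + 1
on [3, oo): exp(-t)

breakpoints 1/2, 3/2, 3: one integral from each of the 4 segments
on [0, 1/2) integrate f = t against the kernel
piece [1/2, 3/2): integrate exp(-t/2) against the kernel
for t in [3/2, 3): the term is ∫ (t + 1)·t^(s-1)
∫ over [3, ∞) of exp(-t)·t^(s-1) joins the sum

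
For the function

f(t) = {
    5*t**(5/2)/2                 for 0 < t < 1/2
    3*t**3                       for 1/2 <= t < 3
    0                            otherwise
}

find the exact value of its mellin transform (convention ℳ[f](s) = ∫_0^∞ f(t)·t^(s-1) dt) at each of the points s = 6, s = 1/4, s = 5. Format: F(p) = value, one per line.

F(6) = 5*sqrt(2)/8704 + 10077695/1536
F(1/4) = -3*2**(3/4)/52 + 5*2**(1/4)/44 + 324*3**(1/4)/13
F(5) = sqrt(2)/768 + 5038845/2048

cuts at 1/2: linearity sums the 2 kernel integrals
∫ over [0, 1/2) of 5*t**(5/2)/2·t^(s-1) joins the sum
∫ 3*t**3·t^(s-1) over [1/2, 3)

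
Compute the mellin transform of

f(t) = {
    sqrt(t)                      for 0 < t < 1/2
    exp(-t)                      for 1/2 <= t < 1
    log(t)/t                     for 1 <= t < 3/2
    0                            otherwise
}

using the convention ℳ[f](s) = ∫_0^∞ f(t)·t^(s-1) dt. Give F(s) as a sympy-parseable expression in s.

treat the 3 regions marked off by 1/2, 1 separately and sum
segment 0 to 1/2 holds sqrt(t); add its integral
on [1/2, 1) integrate f = exp(-t) against the kernel
on [1, 3/2) integrate f = log(t)/t against the kernel

(3*2**s*(2*s + 1)*(s**2 - 2*s + 1)*uppergamma(s, 1/2) - 3*2**s*(2*s + 1)*(s**2 - 2*s + 1)*uppergamma(s, 1) + 3*2**s*(2*s + 1) + 3**s*s*(2*s + 1)*(-2*log(2) + 2*log(3)) - 2*3**s*(2*s + 1) + 3**s*(2*s + 1)*(-2*log(3) + 2*log(2)) + 3*sqrt(2)*(s**2 - 2*s + 1))/(3*2**s*(2*s + 1)*(s**2 - 2*s + 1))
  Re(s) > -1/2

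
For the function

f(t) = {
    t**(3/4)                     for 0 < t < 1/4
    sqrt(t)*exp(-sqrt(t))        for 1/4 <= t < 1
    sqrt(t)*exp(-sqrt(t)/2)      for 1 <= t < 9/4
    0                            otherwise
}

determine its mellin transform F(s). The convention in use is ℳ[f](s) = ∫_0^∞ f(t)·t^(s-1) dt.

(2**(2*s + 1)*(4*s + 3)*uppergamma(2*s + 1, 1/2) - 2**(2*s + 1)*(4*s + 3)*uppergamma(2*s + 1, 1) + 2**(4*s + 2)*(4*s + 3)*uppergamma(2*s + 1, 1/2) - 2**(4*s + 2)*(4*s + 3)*uppergamma(2*s + 1, 3/4) + sqrt(2))/(4**s*(4*s + 3))
  Re(s) > -3/4

invert the power substitution to get t**(3/2) on [0, 1/2); t*exp(-t) on [1/2, 1); t*exp(-t/2) on [1, 3/2)
back out the shared t-power: t on [0, 1/2); sqrt(t)*exp(-t) on [1/2, 1); sqrt(t)*exp(-t/2) on [1, 3/2)
invert the shared t-power to get sqrt(t) on [0, 1/2); exp(-t) on [1/2, 1); exp(-t/2) on [1, 3/2)
linearity at 1/4, 1 turns ℳ[f](s) into 3 summed integrals
segment [0, 1/4) carries t**(3/4); integrate it
between 1/4 and 1 the integrand is sqrt(t)*exp(-sqrt(t))·t^(s-1)
segment [1, 9/4) carries sqrt(t)*exp(-sqrt(t)/2); integrate it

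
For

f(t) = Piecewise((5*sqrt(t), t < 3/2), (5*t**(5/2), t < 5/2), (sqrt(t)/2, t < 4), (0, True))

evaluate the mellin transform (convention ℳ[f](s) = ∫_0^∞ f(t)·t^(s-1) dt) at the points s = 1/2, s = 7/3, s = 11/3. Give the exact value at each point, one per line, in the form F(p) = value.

F(1/2) = 86/3
F(7/3) = -4995*2**(1/6)*3**(5/6)/7888 + 96*2**(2/3)/17 + 155025*2**(1/6)*5**(5/6)/7888
F(11/3) = -18711*2**(5/6)*3**(1/6)/11840 + 768*2**(1/3)/25 + 228825*2**(5/6)*5**(1/6)/2368

linearity at 3/2, 5/2 turns ℳ[f](s) into 3 summed integrals
the [0, 3/2) slice contributes ∫ 5*sqrt(t)·t^(s-1) dt
over [3/2, 5/2), the kernel integral of 5*t**(5/2) enters the sum
for t in [5/2, 4): the term is ∫ sqrt(t)/2·t^(s-1)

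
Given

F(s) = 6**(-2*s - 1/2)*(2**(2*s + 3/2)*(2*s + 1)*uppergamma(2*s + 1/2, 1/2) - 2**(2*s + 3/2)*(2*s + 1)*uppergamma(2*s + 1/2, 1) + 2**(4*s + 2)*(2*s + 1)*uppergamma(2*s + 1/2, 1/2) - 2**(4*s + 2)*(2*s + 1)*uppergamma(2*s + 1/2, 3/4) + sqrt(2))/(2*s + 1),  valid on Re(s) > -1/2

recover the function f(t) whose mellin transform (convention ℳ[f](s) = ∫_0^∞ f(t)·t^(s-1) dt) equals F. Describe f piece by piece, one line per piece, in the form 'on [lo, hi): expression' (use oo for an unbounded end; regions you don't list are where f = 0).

peel off the power substitution: sqrt(3)*t on [0, 1/6); sqrt(t)*exp(-3*t) on [1/6, 1/3); sqrt(t)*exp(-3*t/2) on [1/3, 1/2)
the shared t-power comes off first: sqrt(3)*sqrt(t) on [0, 1/6); exp(-3*t) on [1/6, 1/3); exp(-3*t/2) on [1/3, 1/2)
back out the common scale on t: sqrt(t) on [0, 1/2); exp(-t) on [1/2, 1); exp(-t/2) on [1, 3/2)
breakpoints 1/36, 1/9: one integral from each of the 3 segments
for t in [0, 1/36): the term is ∫ sqrt(3)*sqrt(t)·t^(s-1)
on [1/36, 1/9): add ∫ t**(1/4)*exp(-3*sqrt(t))·t^(s-1) dt
[1/9, 1/4) adds the kernel integral of t**(1/4)*exp(-3*sqrt(t)/2)

on [0, 1/36): sqrt(3)*sqrt(t)
on [1/36, 1/9): t**(1/4)*exp(-3*sqrt(t))
on [1/9, 1/4): t**(1/4)*exp(-3*sqrt(t)/2)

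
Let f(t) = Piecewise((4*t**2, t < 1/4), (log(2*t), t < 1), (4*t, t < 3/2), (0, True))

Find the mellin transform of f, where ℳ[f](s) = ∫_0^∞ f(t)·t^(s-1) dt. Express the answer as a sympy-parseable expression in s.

(-16*2**(2*s)*s**2*(s + 2) + 4*2**(2*s)*s*(s + 1)*(s + 2)*log(2) - 4*2**(2*s)*(s + 1)*(s + 2) + 24*6**s*s**2*(s + 2) + s**2*(s + 1) + 4*s*(s + 1)*(s + 2)*log(2) + 4*(s + 1)*(s + 2))/(4*2**(2*s)*s**2*(s + 1)*(s + 2))
  Re(s) > -2

invert the common scale on t to get t**2 on [0, 1/2); log(t) on [1/2, 2); 2*t on [2, 3)
breakpoints 1/4, 1: one integral from each of the 3 segments
the [0, 1/4) slice contributes ∫ 4*t**2·t^(s-1) dt
∫ over [1/4, 1) of log(2*t)·t^(s-1) joins the sum
segment [1, 3/2) carries 4*t; integrate it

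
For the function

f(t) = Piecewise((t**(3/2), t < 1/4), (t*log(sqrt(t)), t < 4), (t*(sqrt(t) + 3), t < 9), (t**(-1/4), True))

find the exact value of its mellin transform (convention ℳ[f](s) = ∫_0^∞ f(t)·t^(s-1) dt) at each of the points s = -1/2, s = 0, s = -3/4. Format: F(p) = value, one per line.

undo the power substitution: t**3 on [0, 1/2); t**2*log(t) on [1/2, 2); t**2*(t + 3) on [2, 3); …
reversing the shared t-power: t on [0, 1/2); log(t) on [1/2, 2); t + 3 on [2, 3); …
along the cuts 1/4, 4, 9, ℳ[f](s) splits into 4 integrals
between 0 and 1/4 the integrand is t**(3/2)·t^(s-1)
[1/4, 4) adds the kernel integral of t*log(sqrt(t))
∫ t*(sqrt(t) + 3)·t^(s-1) over [4, 9)
on [9, ∞) integrate f = t**(-1/4) against the kernel

F(-1/2) = 4*sqrt(3)/27 + 5*log(2) + 33/4
F(0) = 4*sqrt(3)/3 + 17*log(2)/4 + 207/8
F(-3/4) = sqrt(2)*(-330 + sqrt(2) + 108*log(2) + 144*sqrt(6))/18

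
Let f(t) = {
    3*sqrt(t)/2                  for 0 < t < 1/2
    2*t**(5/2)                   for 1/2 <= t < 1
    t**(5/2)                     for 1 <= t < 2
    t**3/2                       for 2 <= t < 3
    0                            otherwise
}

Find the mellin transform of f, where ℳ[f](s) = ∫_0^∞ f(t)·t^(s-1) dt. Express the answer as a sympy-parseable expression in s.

(-2**(1/2 - s)*(s + 3)*(2*s + 1) + 3*2**(1/2 - s)*(s + 3)*(2*s + 5) - 2**(s + 3)*(2*s + 1)*(2*s + 5) + 2**(s + 9/2)*(s + 3)*(2*s + 1) + 3**(s + 3)*(2*s + 1)*(2*s + 5) + 4*(s + 3)*(2*s + 1))/(2*(s + 3)*(2*s + 1)*(2*s + 5))
  Re(s) > -1/2

along the cuts 1/2, 1, 2, ℳ[f](s) splits into 4 integrals
segment [0, 1/2) carries 3*sqrt(t)/2; integrate it
∫ 2*t**(5/2)·t^(s-1) over [1/2, 1)
between 1 and 2 the integrand is t**(5/2)·t^(s-1)
∫ over [2, 3) of t**3/2·t^(s-1) joins the sum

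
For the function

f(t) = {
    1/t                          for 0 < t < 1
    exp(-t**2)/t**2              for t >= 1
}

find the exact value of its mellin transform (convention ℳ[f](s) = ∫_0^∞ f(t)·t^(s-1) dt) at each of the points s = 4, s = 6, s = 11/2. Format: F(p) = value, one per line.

F(4) = exp(-1)/2 + 1/3
F(6) = 1/5 + exp(-1)
F(11/2) = 2/9 + uppergamma(7/4, 1)/2

remove the power substitution first: 1/sqrt(t) on [0, 1); exp(-t)/t on [1, ∞)
back out the shared t-power: sqrt(t) on [0, 1); exp(-t) on [1, ∞)
cuts at 1: linearity sums the 2 kernel integrals
∫ over [0, 1) of 1/t·t^(s-1) joins the sum
segment [1, ∞) carries exp(-t**2)/t**2; integrate it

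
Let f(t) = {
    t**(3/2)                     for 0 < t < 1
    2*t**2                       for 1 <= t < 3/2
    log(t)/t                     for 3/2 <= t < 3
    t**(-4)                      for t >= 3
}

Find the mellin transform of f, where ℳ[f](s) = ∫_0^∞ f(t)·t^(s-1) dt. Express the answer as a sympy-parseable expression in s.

cuts at 1, 3/2, 3: linearity sums the 4 kernel integrals
piece [0, 1): integrate t**(3/2) against the kernel
∫ 2*t**2·t^(s-1) over [1, 3/2)
between 3/2 and 3 the integrand is log(t)/t·t^(s-1)
on [3, ∞) integrate f = t**(-4) against the kernel

(324*2**s*(s - 4)*(s + 2)*(s**2 - 2*s + 1) - 324*2**s*(s - 4)*(2*s + 3)*(s**2 - 2*s + 1) - 108*3**s*s*(s - 4)*(s + 2)*(2*s + 3)*log(3) + 108*3**s*s*(s - 4)*(s + 2)*(2*s + 3)*log(2) - 108*3**s*(s - 4)*(s + 2)*(2*s + 3)*log(2) + 108*3**s*(s - 4)*(s + 2)*(2*s + 3) + 108*3**s*(s - 4)*(s + 2)*(2*s + 3)*log(3) + 729*3**s*(s - 4)*(2*s + 3)*(s**2 - 2*s + 1) + 54*6**s*s*(s - 4)*(s + 2)*(2*s + 3)*log(3) - 54*6**s*(s - 4)*(s + 2)*(2*s + 3)*log(3) - 54*6**s*(s - 4)*(s + 2)*(2*s + 3) - 2*6**s*(s + 2)*(2*s + 3)*(s**2 - 2*s + 1))/(162*2**s*(s - 4)*(s + 2)*(2*s + 3)*(s**2 - 2*s + 1))
  -3/2 < Re(s) < 4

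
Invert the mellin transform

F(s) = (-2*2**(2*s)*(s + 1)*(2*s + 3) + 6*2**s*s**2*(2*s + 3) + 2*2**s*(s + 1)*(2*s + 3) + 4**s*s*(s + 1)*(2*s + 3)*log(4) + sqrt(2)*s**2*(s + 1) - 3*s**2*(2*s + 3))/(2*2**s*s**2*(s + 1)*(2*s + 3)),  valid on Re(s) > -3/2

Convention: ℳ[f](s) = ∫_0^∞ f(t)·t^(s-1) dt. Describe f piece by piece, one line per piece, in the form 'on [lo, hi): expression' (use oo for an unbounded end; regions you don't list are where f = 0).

on [0, 1/2): t**(3/2)
on [1/2, 1): 3*t
on [1, 2): log(t)

slice at 1/2, 1, transform all 3 pieces, and sum them
∫ over [0, 1/2) of t**(3/2)·t^(s-1) joins the sum
on [1/2, 1) integrate f = 3*t against the kernel
segment [1, 2) carries log(t); integrate it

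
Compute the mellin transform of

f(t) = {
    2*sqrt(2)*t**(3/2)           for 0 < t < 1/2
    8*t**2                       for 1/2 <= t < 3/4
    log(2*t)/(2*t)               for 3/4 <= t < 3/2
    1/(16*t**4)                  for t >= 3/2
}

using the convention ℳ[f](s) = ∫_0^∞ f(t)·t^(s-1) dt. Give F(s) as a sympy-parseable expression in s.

the common scale on t comes off first: t**(3/2) on [0, 1); 2*t**2 on [1, 3/2); log(t)/t on [3/2, 3); …
linearity at 1/2, 3/4, 3/2 turns ℳ[f](s) into 4 summed integrals
[0, 1/2) adds the kernel integral of 2*sqrt(2)*t**(3/2)
segment [1/2, 3/4) carries 8*t**2; integrate it
segment 3/4 to 3/2 holds log(2*t)/(2*t); add its integral
the [3/2, ∞) slice contributes ∫ 1/(16*t**4)·t^(s-1) dt

(324*2**s*(s - 4)*(s + 2)*(s**2 - 2*s + 1) - 324*2**s*(s - 4)*(2*s + 3)*(s**2 - 2*s + 1) - 108*3**s*s*(s - 4)*(s + 2)*(2*s + 3)*log(3) + 108*3**s*s*(s - 4)*(s + 2)*(2*s + 3)*log(2) - 108*3**s*(s - 4)*(s + 2)*(2*s + 3)*log(2) + 108*3**s*(s - 4)*(s + 2)*(2*s + 3) + 108*3**s*(s - 4)*(s + 2)*(2*s + 3)*log(3) + 729*3**s*(s - 4)*(2*s + 3)*(s**2 - 2*s + 1) + 54*6**s*s*(s - 4)*(s + 2)*(2*s + 3)*log(3) - 54*6**s*(s - 4)*(s + 2)*(2*s + 3)*log(3) - 54*6**s*(s - 4)*(s + 2)*(2*s + 3) - 2*6**s*(s + 2)*(2*s + 3)*(s**2 - 2*s + 1))/(162*2**(2*s)*(s - 4)*(s + 2)*(2*s + 3)*(s**2 - 2*s + 1))
  -3/2 < Re(s) < 4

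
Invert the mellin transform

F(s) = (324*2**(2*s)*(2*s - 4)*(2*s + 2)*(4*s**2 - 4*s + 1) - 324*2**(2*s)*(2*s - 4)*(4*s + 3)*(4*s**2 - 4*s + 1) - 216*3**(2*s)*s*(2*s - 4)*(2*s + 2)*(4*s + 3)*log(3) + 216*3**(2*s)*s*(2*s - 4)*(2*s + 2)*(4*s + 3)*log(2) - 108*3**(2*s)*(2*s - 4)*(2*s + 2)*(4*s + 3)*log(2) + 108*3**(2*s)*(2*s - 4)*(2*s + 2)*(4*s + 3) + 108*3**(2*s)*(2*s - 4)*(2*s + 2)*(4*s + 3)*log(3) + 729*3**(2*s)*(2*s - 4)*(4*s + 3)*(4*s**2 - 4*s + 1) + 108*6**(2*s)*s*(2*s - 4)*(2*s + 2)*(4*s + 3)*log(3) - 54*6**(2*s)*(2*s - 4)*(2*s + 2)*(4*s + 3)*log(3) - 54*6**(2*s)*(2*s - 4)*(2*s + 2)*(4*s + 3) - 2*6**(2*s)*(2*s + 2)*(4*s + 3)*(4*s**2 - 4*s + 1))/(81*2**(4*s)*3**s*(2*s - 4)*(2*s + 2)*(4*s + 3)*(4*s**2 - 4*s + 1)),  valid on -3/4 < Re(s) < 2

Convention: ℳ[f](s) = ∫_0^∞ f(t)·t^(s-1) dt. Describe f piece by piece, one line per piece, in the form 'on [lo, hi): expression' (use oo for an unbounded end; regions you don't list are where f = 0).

on [0, 1/12): 2*sqrt(2)*3**(3/4)*t**(3/4)
on [1/12, 3/16): 24*t
on [3/16, 3/4): sqrt(3)*log(2*sqrt(3)*sqrt(t))/(6*sqrt(t))
on [3/4, oo): 1/(144*t**2)

remove the common scale on t first: 2*sqrt(2)*t**(3/4) on [0, 1/4); 8*t on [1/4, 9/16); log(2*sqrt(t))/(2*sqrt(t)) on [9/16, 9/4); …
peel off the power substitution: 2*sqrt(2)*t**(3/2) on [0, 1/2); 8*t**2 on [1/2, 3/4); log(2*t)/(2*t) on [3/4, 3/2); …
peel off the common scale on t: t**(3/2) on [0, 1); 2*t**2 on [1, 3/2); log(t)/t on [3/2, 3); …
integrate the 4 segments split at 1/12, 3/16, 3/4, then add the results
on [0, 1/12): add ∫ 2*sqrt(2)*3**(3/4)*t**(3/4)·t^(s-1) dt
piece [1/12, 3/16): integrate 24*t against the kernel
segment 3/16 to 3/4 holds sqrt(3)*log(2*sqrt(3)*sqrt(t))/(6*sqrt(t)); add its integral
piece [3/4, ∞): integrate 1/(144*t**2) against the kernel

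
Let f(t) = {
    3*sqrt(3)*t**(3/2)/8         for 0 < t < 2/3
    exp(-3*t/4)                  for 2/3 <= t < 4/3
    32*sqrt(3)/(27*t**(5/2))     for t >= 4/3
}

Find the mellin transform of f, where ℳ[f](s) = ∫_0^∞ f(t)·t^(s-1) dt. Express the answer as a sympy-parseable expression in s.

reversing the common scale on t: sqrt(2)*t**(3/2)/4 on [0, 1); exp(-t/2) on [1, 2); 4*sqrt(2)/t**(5/2) on [2, ∞)
back out the common scale on t: t**(3/2) on [0, 1/2); exp(-t) on [1/2, 1); t**(-5/2) on [1, ∞)
split f at 2/3, 4/3: ℳ[f](s) collects 3 kernel integrals
[0, 2/3) adds the kernel integral of 3*sqrt(3)*t**(3/2)/8
over [2/3, 4/3), the kernel integral of exp(-3*t/4) enters the sum
the [4/3, ∞) slice contributes ∫ 32*sqrt(3)/(27*t**(5/2))·t^(s-1) dt

(2*2**s*(2*s - 5)*(2*s + 3)*uppergamma(s, 1/2) - 2*2**s*(2*s - 5)*(2*s + 3)*uppergamma(s, 1) - 4*2**s*(2*s + 3) + sqrt(2)*(2*s - 5))/(2*(3/2)**s*(2*s - 5)*(2*s + 3))
  -3/2 < Re(s) < 5/2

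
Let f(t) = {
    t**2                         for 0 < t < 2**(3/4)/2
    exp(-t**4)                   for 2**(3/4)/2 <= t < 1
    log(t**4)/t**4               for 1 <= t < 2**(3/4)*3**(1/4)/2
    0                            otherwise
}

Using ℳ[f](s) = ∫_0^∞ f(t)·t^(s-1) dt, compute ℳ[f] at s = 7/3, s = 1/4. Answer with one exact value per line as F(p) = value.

undo the power substitution: t on [0, sqrt(2)/2); exp(-t**2) on [sqrt(2)/2, 1); log(t**2)/t**2 on [1, sqrt(6)/2)
invert the power substitution to get sqrt(t) on [0, 1/2); exp(-t) on [1/2, 1); log(t)/t on [1, 3/2)
the 3 pieces separated at 2**(3/4)/2, 1 each add one integral
the [0, 2**(3/4)/2) slice contributes ∫ t**2·t^(s-1) dt
on [2**(3/4)/2, 1): add ∫ exp(-t**4)·t^(s-1) dt
on [1, 2**(3/4)*3**(1/4)/2) integrate f = log(t**4)/t**4 against the kernel

F(7/3) = -12*2**(5/12)*3**(7/12)/25 - 2**(5/12)*3**(7/12)*log(3)/5 - uppergamma(7/12, 1)/4 + 3*2**(11/12)/52 + uppergamma(7/12, 1/2)/4 + 2**(5/12)*3**(7/12)*log(2)/5 + 36/25
F(1/4) = -4*2**(15/16)*3**(1/16)*log(3)/45 - 64*2**(15/16)*3**(1/16)/675 - uppergamma(1/16, 1)/4 + 4*2**(15/16)*3**(1/16)*log(2)/45 + uppergamma(1/16, 1/2)/4 + 64/225 + 2*2**(7/16)/9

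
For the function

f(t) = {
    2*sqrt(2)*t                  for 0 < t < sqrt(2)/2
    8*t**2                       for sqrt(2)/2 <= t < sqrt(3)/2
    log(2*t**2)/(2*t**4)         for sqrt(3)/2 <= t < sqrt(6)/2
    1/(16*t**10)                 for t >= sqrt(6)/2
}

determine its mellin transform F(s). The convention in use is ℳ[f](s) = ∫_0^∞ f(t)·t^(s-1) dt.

peel off the power substitution: 2*sqrt(2)*sqrt(t) on [0, 1/2); 8*t on [1/2, 3/4); log(2*t)/(2*t**2) on [3/4, 3/2); …
undo the shared t-power: 2*sqrt(2)*t**(3/2) on [0, 1/2); 8*t**2 on [1/2, 3/4); log(2*t)/(2*t) on [3/4, 3/2); …
strip the common scale on t: t**(3/2) on [0, 1); 2*t**2 on [1, 3/2); log(t)/t on [3/2, 3); …
along the cuts sqrt(2)/2, sqrt(3)/2, sqrt(6)/2, ℳ[f](s) splits into 4 integrals
on [0, sqrt(2)/2): add ∫ 2*sqrt(2)*t·t^(s-1) dt
the [sqrt(2)/2, sqrt(3)/2) slice contributes ∫ 8*t**2·t^(s-1) dt
segment sqrt(3)/2 to sqrt(6)/2 holds log(2*t**2)/(2*t**4); add its integral
on [sqrt(6)/2, ∞) integrate f = 1/(16*t**10) against the kernel

2**(2 - s)*(324*2**(s/2 - 1)*(s/2 - 5)*(s/2 + 1)*(-s + (s/2 - 1)**2 + 3) - 324*2**(s/2 - 1)*(s/2 - 5)*(s + 1)*(-s + (s/2 - 1)**2 + 3) - 108*3**(s/2 - 1)*(s/2 - 5)*(s/2 - 1)*(s/2 + 1)*(s + 1)*log(3) + 108*3**(s/2 - 1)*(s/2 - 5)*(s/2 - 1)*(s/2 + 1)*(s + 1)*log(2) - 108*3**(s/2 - 1)*(s/2 - 5)*(s/2 + 1)*(s + 1)*log(2) + 108*3**(s/2 - 1)*(s/2 - 5)*(s/2 + 1)*(s + 1) + 108*3**(s/2 - 1)*(s/2 - 5)*(s/2 + 1)*(s + 1)*log(3) + 729*3**(s/2 - 1)*(s/2 - 5)*(s + 1)*(-s + (s/2 - 1)**2 + 3) + 54*6**(s/2 - 1)*(s/2 - 5)*(s/2 - 1)*(s/2 + 1)*(s + 1)*log(3) - 54*6**(s/2 - 1)*(s/2 - 5)*(s/2 + 1)*(s + 1)*log(3) - 54*6**(s/2 - 1)*(s/2 - 5)*(s/2 + 1)*(s + 1) - 2*6**(s/2 - 1)*(s/2 + 1)*(s + 1)*(-s + (s/2 - 1)**2 + 3))/(324*(s/2 - 5)*(s/2 + 1)*(s + 1)*(-s + (s/2 - 1)**2 + 3))
  -1 < Re(s) < 10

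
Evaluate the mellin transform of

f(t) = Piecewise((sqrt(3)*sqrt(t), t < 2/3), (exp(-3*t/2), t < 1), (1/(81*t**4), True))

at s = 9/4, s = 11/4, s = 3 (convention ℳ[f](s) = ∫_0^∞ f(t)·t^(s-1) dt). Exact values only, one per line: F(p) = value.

F(9/4) = -4*2**(1/4)*3**(3/4)*uppergamma(9/4, 3/2)/27 + 4/567 + 16*6**(3/4)/297 + 4*2**(1/4)*3**(3/4)*uppergamma(9/4, 1)/27
F(11/4) = -4*2**(3/4)*3**(1/4)*uppergamma(11/4, 3/2)/27 + 4/405 + 32*6**(1/4)/351 + 4*2**(3/4)*3**(1/4)*uppergamma(11/4, 1)/27
F(3) = -58*exp(-3/2)/27 + 1/81 + 16*sqrt(2)/189 + 40*exp(-1)/27

strip the common scale on t: sqrt(t) on [0, 2); exp(-t/2) on [2, 3); t**(-4) on [3, ∞)
summing 3 kernel integrals split by 2/3, 1 yields ℳ[f](s)
on [0, 2/3): add ∫ sqrt(3)*sqrt(t)·t^(s-1) dt
segment [2/3, 1) carries exp(-3*t/2); integrate it
∫ over [1, ∞) of 1/(81*t**4)·t^(s-1) joins the sum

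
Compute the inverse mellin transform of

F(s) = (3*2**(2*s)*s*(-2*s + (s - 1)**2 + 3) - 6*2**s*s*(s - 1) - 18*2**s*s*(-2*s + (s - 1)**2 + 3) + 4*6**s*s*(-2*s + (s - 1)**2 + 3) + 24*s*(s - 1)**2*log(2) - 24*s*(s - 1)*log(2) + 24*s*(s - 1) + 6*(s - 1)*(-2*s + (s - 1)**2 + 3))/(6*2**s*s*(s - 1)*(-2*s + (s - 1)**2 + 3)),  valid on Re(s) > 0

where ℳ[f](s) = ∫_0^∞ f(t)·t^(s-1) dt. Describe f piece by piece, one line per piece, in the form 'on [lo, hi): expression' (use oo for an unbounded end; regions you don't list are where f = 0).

invert the shared t-power to get t on [0, 1/2); log(t)/t on [1/2, 1); 3 on [1, 2); …
treat the 4 regions marked off by 1/2, 1, 2 separately and sum
∫ 1·t^(s-1) over [0, 1/2)
∫ log(t)/t**2·t^(s-1) over [1/2, 1)
for t in [1, 2): the term is ∫ 3/t·t^(s-1)
∫ over [2, 3) of 2/t·t^(s-1) joins the sum

on [0, 1/2): 1
on [1/2, 1): log(t)/t**2
on [1, 2): 3/t
on [2, 3): 2/t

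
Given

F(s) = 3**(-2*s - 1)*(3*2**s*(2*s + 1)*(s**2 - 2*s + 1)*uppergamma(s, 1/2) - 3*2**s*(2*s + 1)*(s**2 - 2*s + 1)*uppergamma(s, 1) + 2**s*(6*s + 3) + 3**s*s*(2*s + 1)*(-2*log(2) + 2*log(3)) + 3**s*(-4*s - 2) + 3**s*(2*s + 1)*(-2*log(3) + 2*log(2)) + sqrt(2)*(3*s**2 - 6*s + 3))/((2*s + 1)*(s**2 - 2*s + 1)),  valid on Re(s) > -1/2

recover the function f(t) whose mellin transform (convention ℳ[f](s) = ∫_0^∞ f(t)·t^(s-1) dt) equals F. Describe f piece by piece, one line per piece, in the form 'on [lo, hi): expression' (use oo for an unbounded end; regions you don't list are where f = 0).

invert the common scale on t to get sqrt(3)*sqrt(t) on [0, 1/6); exp(-3*t) on [1/6, 1/3); log(3*t)/(3*t) on [1/3, 1/2)
strip the common scale on t: sqrt(t) on [0, 1/2); exp(-t) on [1/2, 1); log(t)/t on [1, 3/2)
slice at 1/9, 2/9, transform all 3 pieces, and sum them
∫ over [0, 1/9) of 3*sqrt(2)*sqrt(t)/2·t^(s-1) joins the sum
∫ over [1/9, 2/9) of exp(-9*t/2)·t^(s-1) joins the sum
the [2/9, 1/3) slice contributes ∫ 2*log(9*t/2)/(9*t)·t^(s-1) dt

on [0, 1/9): 3*sqrt(2)*sqrt(t)/2
on [1/9, 2/9): exp(-9*t/2)
on [2/9, 1/3): 2*log(9*t/2)/(9*t)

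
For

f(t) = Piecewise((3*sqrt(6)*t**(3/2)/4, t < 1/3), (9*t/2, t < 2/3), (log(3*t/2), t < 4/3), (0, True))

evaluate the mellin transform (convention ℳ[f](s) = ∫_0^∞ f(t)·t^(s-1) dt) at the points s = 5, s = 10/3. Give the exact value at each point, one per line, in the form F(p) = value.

peel off the common scale on t: t**(3/2) on [0, 1/2); 3*t on [1/2, 1); log(t) on [1, 2)
split f at 1/3, 2/3: ℳ[f](s) collects 3 kernel integrals
∫ over [0, 1/3) of 3*sqrt(6)*t**(3/2)/4·t^(s-1) joins the sum
[1/3, 2/3) adds the kernel integral of 9*t/2
segment 2/3 to 4/3 holds log(3*t/2); add its integral

F(5) = -2393/24300 + sqrt(2)/6318 + 1024*log(2)/1215
F(10/3) = 3**(2/3)*(-36192*2**(2/3) - 2175 + 325*sqrt(2) + 39324*2**(1/3) + 120640*2**(2/3)*log(2))/508950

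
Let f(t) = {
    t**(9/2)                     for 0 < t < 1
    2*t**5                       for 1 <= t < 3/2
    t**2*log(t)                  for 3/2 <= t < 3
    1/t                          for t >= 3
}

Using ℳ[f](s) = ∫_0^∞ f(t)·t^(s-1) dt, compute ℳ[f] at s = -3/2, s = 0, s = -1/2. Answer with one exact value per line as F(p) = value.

F(-3/2) = -538*sqrt(3)/135 - 5/21 + log(2**(sqrt(6))*3**(-sqrt(6) + 2*sqrt(3))) + 83*sqrt(6)/28
F(0) = 9*log(2)/8 + 271/180 + 27*log(3)/8
F(-1/2) = -34*sqrt(3)/27 - 7/36 + log(2**(sqrt(6)/2)*3**(-sqrt(6)/2 + 2*sqrt(3))) + 35*sqrt(6)/24

invert the shared t-power to get t**(5/2) on [0, 1); 2*t**3 on [1, 3/2); log(t) on [3/2, 3); …
reversing the shared t-power: t**(7/2) on [0, 1); 2*t**4 on [1, 3/2); t*log(t) on [3/2, 3); …
back out the shared t-power: t**(3/2) on [0, 1); 2*t**2 on [1, 3/2); log(t)/t on [3/2, 3); …
linearity at 1, 3/2, 3 turns ℳ[f](s) into 4 summed integrals
segment [0, 1) carries t**(9/2); integrate it
the [1, 3/2) slice contributes ∫ 2*t**5·t^(s-1) dt
the [3/2, 3) slice contributes ∫ t**2*log(t)·t^(s-1) dt
[3, ∞) adds the kernel integral of 1/t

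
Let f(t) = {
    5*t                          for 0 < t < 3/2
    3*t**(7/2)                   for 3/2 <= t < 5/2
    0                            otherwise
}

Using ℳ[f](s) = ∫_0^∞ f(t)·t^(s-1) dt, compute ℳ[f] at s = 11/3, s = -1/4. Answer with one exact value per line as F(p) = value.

F(11/3) = -19683*2**(5/6)*3**(1/6)/5504 + 1215*2**(1/3)*3**(2/3)/448 + 703125*2**(5/6)*5**(1/6)/5504
F(-1/4) = 2**(1/4)*(-243*sqrt(2)*3**(1/4) + 520*3**(3/4) + 1125*sqrt(2)*5**(1/4))/156

summing 2 kernel integrals split by 3/2 yields ℳ[f](s)
segment 0 to 3/2 holds 5*t; add its integral
between 3/2 and 5/2 the integrand is 3*t**(7/2)·t^(s-1)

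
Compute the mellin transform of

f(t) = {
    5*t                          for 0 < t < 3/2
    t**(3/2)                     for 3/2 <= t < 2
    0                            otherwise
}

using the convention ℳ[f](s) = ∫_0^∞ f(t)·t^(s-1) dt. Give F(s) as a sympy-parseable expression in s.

(2*2**(s + 3/2)*(s + 1) + 5*(3/2)**(s + 1)*(2*s + 3) - 2*(3/2)**(s + 3/2)*(s + 1))/((s + 1)*(2*s + 3))
  Re(s) > -1

slice at 3/2, transform all 2 pieces, and sum them
piece [0, 3/2): integrate 5*t against the kernel
over [3/2, 2), the kernel integral of t**(3/2) enters the sum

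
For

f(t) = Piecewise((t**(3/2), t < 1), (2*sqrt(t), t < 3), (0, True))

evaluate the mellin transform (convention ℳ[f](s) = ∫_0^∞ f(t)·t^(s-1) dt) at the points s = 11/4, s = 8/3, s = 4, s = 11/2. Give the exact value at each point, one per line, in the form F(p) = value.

F(11/4) = -84/221 + 216*3**(1/4)/13
F(8/3) = -186/475 + 324*3**(1/6)/19
F(4) = -26/99 + 36*sqrt(3)
F(11/2) = 5099/21

slice at 1, transform all 2 pieces, and sum them
segment 0 to 1 holds t**(3/2); add its integral
between 1 and 3 the integrand is 2*sqrt(t)·t^(s-1)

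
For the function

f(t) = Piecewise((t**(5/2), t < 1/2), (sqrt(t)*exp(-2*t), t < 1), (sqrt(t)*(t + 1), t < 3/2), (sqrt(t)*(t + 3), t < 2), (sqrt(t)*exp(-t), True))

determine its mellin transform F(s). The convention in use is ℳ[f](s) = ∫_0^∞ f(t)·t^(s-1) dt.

reversing the shared t-power: t**2 on [0, 1/2); exp(-2*t) on [1/2, 1); t + 1 on [1, 3/2); …
breakpoints 1/2, 1, 3/2, 2: one integral from each of the 5 segments
between 0 and 1/2 the integrand is t**(5/2)·t^(s-1)
for t in [1/2, 1): the term is ∫ sqrt(t)*exp(-2*t)·t^(s-1)
∫ over [1, 3/2) of sqrt(t)*(t + 1)·t^(s-1) joins the sum
piece [3/2, 2): integrate sqrt(t)*(t + 3) against the kernel
∫ sqrt(t)*exp(-t)·t^(s-1) over [2, ∞)

2**(-s - 3/2)*(2**(s + 3/2)*(2*s + 1)*(2*s + 3)*(2*s + 5)*uppergamma(s + 1/2, 2) + 2**(s + 7/2)*(-2*s - 5) - 2**(s + 7/2)*(2*s + 1)*(2*s + 5) + 5*2**(2*s + 3)*(2*s + 1)*(2*s + 5) + 2**(2*s + 4)*(6*s + 15) + 3**(s + 1/2)*(-32*s - 80) - 8*3**(s + 1/2)*(2*s + 1)*(2*s + 5) + 2*(2*s + 1)*(2*s + 3)*(2*s + 5)*uppergamma(s + 1/2, 1) - 2*(2*s + 1)*(2*s + 3)*(2*s + 5)*uppergamma(s + 1/2, 2) + (2*s + 1)*(2*s + 3))/((2*s + 1)*(2*s + 3)*(2*s + 5))
  Re(s) > -5/2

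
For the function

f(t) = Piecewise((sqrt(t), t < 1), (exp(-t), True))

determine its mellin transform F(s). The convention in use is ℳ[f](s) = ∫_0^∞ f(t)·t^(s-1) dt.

((2*s + 1)*uppergamma(s, 1) + 2)/(2*s + 1)
  Re(s) > -1/2

integrate the 2 segments split at 1, then add the results
between 0 and 1 the integrand is sqrt(t)·t^(s-1)
segment [1, ∞) carries exp(-t); integrate it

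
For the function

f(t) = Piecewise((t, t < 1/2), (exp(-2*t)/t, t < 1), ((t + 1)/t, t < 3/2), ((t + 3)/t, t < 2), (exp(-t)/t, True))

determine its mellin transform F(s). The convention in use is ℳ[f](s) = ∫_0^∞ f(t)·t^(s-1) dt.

reversing the shared t-power: t**2 on [0, 1/2); exp(-2*t) on [1/2, 1); t + 1 on [1, 3/2); …
decompose at 1/2, 1, 3/2, 2; ℳ[f](s) sums the 5 pieces' integrals
between 0 and 1/2 the integrand is t·t^(s-1)
for t in [1/2, 1): the term is ∫ exp(-2*t)/t·t^(s-1)
[1, 3/2) adds the kernel integral of (t + 1)/t
on [3/2, 2): add ∫ (t + 3)/t·t^(s-1) dt
over [2, ∞), the kernel integral of exp(-t)/t enters the sum

(6*2**s*s*(s - 1)*(s + 1)*uppergamma(s - 1, 2) - 12*2**s*(s - 1)*(s + 1) - 6*2**s*(s + 1) - 8*3**s*(s - 1)*(s + 1) - 8*3**s*(s + 1) + 15*4**s*(s - 1)*(s + 1) + 9*4**s*(s + 1) + 12*s*(s - 1)*(s + 1)*uppergamma(s - 1, 1) - 12*s*(s - 1)*(s + 1)*uppergamma(s - 1, 2) + 3*s*(s - 1))/(6*2**s*s*(s - 1)*(s + 1))
  Re(s) > -1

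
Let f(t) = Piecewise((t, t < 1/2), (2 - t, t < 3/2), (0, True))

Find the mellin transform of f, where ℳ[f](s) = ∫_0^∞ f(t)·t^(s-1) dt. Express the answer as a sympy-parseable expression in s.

(3**s*s + 4*3**s - 2*s - 4)/(2*2**s*s*(s + 1))
  Re(s) > -1

linearity at 1/2 turns ℳ[f](s) into 2 summed integrals
on [0, 1/2) integrate f = t against the kernel
piece [1/2, 3/2): integrate (2 - t) against the kernel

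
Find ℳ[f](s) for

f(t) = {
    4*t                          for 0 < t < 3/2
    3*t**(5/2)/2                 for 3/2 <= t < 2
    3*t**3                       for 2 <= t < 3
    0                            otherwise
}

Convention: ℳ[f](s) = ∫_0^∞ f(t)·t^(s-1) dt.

summing 3 kernel integrals split by 3/2, 2 yields ℳ[f](s)
segment [0, 3/2) carries 4*t; integrate it
segment 3/2 to 2 holds 3*t**(5/2)/2; add its integral
between 2 and 3 the integrand is 3*t**3·t^(s-1)

(3*2**(s + 5/2)*(s + 1)*(s + 3) - 3*2**(s + 3)*(s + 1)*(2*s + 5) + 3*3**(s + 3)*(s + 1)*(2*s + 5) + 4*(3/2)**(s + 1)*(s + 3)*(2*s + 5) - 3*(3/2)**(s + 5/2)*(s + 1)*(s + 3))/((s + 1)*(s + 3)*(2*s + 5))
  Re(s) > -1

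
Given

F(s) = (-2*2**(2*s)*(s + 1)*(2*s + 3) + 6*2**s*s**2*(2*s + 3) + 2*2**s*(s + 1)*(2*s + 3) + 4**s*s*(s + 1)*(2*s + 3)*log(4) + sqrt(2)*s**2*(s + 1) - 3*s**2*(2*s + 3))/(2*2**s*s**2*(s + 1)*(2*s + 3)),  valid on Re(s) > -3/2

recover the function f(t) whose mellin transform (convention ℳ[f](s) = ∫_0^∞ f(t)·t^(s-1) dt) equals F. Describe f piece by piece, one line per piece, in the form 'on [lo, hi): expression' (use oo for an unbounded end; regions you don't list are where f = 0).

on [0, 1/2): t**(3/2)
on [1/2, 1): 3*t
on [1, 2): log(t)

f breaks at 1/2, 1 into 3 integrals to sum
on [0, 1/2) integrate f = t**(3/2) against the kernel
piece [1/2, 1): integrate 3*t against the kernel
∫ over [1, 2) of log(t)·t^(s-1) joins the sum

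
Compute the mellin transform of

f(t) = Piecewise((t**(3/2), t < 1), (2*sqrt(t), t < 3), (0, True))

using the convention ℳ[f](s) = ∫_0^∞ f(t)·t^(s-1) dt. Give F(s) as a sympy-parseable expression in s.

summing 2 kernel integrals split by 1 yields ℳ[f](s)
for t in [0, 1): the term is ∫ t**(3/2)·t^(s-1)
[1, 3) adds the kernel integral of 2*sqrt(t)

(4*sqrt(3)*3**s*(2*s + 3) - 4*s - 10)/((2*s + 1)*(2*s + 3))
  Re(s) > -3/2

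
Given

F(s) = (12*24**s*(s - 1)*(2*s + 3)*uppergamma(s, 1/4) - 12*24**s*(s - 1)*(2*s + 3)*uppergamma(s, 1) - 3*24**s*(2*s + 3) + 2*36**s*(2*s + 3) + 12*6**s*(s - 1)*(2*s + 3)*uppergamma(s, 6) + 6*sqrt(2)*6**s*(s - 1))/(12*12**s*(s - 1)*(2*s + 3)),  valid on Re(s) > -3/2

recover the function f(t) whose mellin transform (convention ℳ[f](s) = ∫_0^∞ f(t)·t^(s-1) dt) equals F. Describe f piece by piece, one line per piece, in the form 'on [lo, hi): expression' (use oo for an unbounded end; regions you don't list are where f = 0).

split f at 1/2, 2, 3: ℳ[f](s) collects 4 kernel integrals
segment [0, 1/2) carries t**(3/2); integrate it
over [1/2, 2), the kernel integral of exp(-t/2) enters the sum
between 2 and 3 the integrand is 1/(2*t)·t^(s-1)
on [3, ∞): add ∫ exp(-2*t)·t^(s-1) dt

on [0, 1/2): t**(3/2)
on [1/2, 2): exp(-t/2)
on [2, 3): 1/(2*t)
on [3, oo): exp(-2*t)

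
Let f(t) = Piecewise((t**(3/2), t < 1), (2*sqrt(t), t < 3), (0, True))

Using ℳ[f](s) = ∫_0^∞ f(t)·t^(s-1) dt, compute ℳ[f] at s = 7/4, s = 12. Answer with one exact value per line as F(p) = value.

along the cuts 1, ℳ[f](s) splits into 2 integrals
on [0, 1) integrate f = t**(3/2) against the kernel
piece [1, 3): integrate 2*sqrt(t) against the kernel

F(7/4) = -68/117 + 8*3**(1/4)
F(12) = -58/675 + 2125764*sqrt(3)/25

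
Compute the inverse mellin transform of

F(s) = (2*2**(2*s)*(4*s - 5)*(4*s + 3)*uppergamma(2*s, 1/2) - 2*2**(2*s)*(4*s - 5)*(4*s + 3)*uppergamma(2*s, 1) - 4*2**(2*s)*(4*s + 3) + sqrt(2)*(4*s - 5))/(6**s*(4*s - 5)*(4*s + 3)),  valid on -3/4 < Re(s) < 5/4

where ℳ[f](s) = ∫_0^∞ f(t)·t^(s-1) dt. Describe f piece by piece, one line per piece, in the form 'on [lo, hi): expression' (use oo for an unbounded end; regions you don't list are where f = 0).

remove the common scale on t first: t**(3/4) on [0, 1/4); exp(-sqrt(t)) on [1/4, 1); t**(-5/4) on [1, ∞)
the power substitution comes off first: t**(3/2) on [0, 1/2); exp(-t) on [1/2, 1); t**(-5/2) on [1, ∞)
f breaks at 1/6, 2/3 into 3 integrals to sum
∫ 2**(1/4)*3**(3/4)*t**(3/4)/2·t^(s-1) over [0, 1/6)
∫ over [1/6, 2/3) of exp(-sqrt(6)*sqrt(t)/2)·t^(s-1) joins the sum
segment [2/3, ∞) carries 2*2**(1/4)*3**(3/4)/(9*t**(5/4)); integrate it

on [0, 1/6): 2**(1/4)*3**(3/4)*t**(3/4)/2
on [1/6, 2/3): exp(-sqrt(6)*sqrt(t)/2)
on [2/3, oo): 2*2**(1/4)*3**(3/4)/(9*t**(5/4))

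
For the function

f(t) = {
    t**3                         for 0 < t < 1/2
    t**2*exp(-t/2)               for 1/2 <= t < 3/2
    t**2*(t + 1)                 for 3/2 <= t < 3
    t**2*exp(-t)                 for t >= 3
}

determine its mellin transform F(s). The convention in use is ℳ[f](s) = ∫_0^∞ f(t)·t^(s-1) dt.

(32*2**(2*s)*(s + 2)*(s + 3)*uppergamma(s + 2, 1/4) - 32*2**(2*s)*(s + 2)*(s + 3)*uppergamma(s + 2, 3/4) + 8*2**s*(s + 2)*(s + 3)*uppergamma(s + 2, 3) - 45*3**s*(s + 2) - 18*3**s + 288*6**s*(s + 2) + 72*6**s + s + 2)/(8*2**s*(s + 2)*(s + 3))
  Re(s) > -3

the power substitution comes off first: t**(3/2) on [0, 1/4); t*exp(-sqrt(t)/2) on [1/4, 9/4); t*(sqrt(t) + 1) on [9/4, 9); …
invert the shared t-power to get sqrt(t) on [0, 1/4); exp(-sqrt(t)/2) on [1/4, 9/4); sqrt(t) + 1 on [9/4, 9); …
back out the power substitution: t on [0, 1/2); exp(-t/2) on [1/2, 3/2); t + 1 on [3/2, 3); …
split f at 1/2, 3/2, 3: ℳ[f](s) collects 4 kernel integrals
[0, 1/2) adds the kernel integral of t**3
over [1/2, 3/2), the kernel integral of t**2*exp(-t/2) enters the sum
over [3/2, 3), the kernel integral of t**2*(t + 1) enters the sum
piece [3, ∞): integrate t**2*exp(-t) against the kernel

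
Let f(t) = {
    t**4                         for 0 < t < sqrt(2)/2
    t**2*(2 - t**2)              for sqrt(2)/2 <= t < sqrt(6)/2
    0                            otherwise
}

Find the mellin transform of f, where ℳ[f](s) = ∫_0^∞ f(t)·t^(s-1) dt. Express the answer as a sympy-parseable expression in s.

reversing the shared t-power: t**2 on [0, sqrt(2)/2); 2 - t**2 on [sqrt(2)/2, sqrt(6)/2)
remove the power substitution first: t on [0, 1/2); 2 - t on [1/2, 3/2)
integrate the 2 segments split at sqrt(2)/2, then add the results
∫ t**4·t^(s-1) over [0, sqrt(2)/2)
for t in [sqrt(2)/2, sqrt(6)/2): the term is ∫ t**2*(2 - t**2)·t^(s-1)

(3*3**(s/2)*(s + 2) + 24*3**(s/2) - 2*s - 12)/(4*2**(s/2)*(s + 2)*(s + 4))
  Re(s) > -4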